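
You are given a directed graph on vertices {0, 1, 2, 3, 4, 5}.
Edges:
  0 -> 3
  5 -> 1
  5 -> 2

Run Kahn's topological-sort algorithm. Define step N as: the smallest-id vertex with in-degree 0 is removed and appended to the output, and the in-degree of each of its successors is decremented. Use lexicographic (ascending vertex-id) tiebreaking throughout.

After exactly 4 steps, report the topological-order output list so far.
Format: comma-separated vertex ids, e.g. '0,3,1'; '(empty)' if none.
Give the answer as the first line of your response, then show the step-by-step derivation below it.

0,3,4,5

step 1: output 0; order=[0]; indeg=(0,1,1,0,0,0)
step 2: output 3; order=[0,3]; indeg=(0,1,1,0,0,0)
step 3: output 4; order=[0,3,4]; indeg=(0,1,1,0,0,0)
step 4: output 5; order=[0,3,4,5]; indeg=(0,0,0,0,0,0)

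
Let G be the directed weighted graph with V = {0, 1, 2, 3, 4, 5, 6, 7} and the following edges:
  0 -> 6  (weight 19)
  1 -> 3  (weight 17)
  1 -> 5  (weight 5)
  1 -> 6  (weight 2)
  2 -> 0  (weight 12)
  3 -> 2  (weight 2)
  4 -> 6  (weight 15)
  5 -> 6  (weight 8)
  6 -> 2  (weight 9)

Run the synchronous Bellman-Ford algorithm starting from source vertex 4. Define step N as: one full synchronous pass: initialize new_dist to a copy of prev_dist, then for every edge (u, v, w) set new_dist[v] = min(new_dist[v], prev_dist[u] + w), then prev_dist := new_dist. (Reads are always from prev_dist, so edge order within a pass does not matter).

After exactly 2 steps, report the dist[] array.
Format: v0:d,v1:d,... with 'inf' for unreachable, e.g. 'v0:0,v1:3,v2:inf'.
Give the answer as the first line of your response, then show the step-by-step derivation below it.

v0:inf,v1:inf,v2:24,v3:inf,v4:0,v5:inf,v6:15,v7:inf

step 1: dist = v0:inf,v1:inf,v2:inf,v3:inf,v4:0,v5:inf,v6:15,v7:inf
step 2: dist = v0:inf,v1:inf,v2:24,v3:inf,v4:0,v5:inf,v6:15,v7:inf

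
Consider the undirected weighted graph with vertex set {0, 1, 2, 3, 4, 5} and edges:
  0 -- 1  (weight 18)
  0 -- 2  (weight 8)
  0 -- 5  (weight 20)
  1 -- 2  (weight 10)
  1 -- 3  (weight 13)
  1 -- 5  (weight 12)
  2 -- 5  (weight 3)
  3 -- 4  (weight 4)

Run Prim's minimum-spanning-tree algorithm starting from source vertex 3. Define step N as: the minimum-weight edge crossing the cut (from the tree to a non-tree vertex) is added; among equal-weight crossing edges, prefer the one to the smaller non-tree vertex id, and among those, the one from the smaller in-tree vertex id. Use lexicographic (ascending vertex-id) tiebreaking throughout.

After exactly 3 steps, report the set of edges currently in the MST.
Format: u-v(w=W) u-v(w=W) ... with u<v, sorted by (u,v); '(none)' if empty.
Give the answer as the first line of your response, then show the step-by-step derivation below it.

1-2(w=10) 1-3(w=13) 3-4(w=4)

step 1: add edge 3-4 (w=4); MST = {3-4(w=4)}
step 2: add edge 1-3 (w=13); MST = {1-3(w=13) 3-4(w=4)}
step 3: add edge 1-2 (w=10); MST = {1-2(w=10) 1-3(w=13) 3-4(w=4)}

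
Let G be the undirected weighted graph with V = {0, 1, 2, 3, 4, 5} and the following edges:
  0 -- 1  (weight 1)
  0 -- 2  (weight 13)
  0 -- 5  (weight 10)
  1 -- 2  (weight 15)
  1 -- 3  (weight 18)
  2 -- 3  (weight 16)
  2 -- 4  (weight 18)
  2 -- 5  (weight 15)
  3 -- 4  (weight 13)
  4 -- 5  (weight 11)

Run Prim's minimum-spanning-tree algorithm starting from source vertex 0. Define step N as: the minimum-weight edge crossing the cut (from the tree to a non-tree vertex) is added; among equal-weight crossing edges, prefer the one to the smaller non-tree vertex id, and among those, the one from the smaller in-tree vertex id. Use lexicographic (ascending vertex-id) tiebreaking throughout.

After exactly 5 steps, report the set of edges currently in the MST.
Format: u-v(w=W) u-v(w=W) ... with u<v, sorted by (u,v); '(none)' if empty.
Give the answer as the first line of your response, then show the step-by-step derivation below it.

0-1(w=1) 0-2(w=13) 0-5(w=10) 3-4(w=13) 4-5(w=11)

step 1: add edge 0-1 (w=1); MST = {0-1(w=1)}
step 2: add edge 0-5 (w=10); MST = {0-1(w=1) 0-5(w=10)}
step 3: add edge 4-5 (w=11); MST = {0-1(w=1) 0-5(w=10) 4-5(w=11)}
step 4: add edge 0-2 (w=13); MST = {0-1(w=1) 0-2(w=13) 0-5(w=10) 4-5(w=11)}
step 5: add edge 3-4 (w=13); MST = {0-1(w=1) 0-2(w=13) 0-5(w=10) 3-4(w=13) 4-5(w=11)}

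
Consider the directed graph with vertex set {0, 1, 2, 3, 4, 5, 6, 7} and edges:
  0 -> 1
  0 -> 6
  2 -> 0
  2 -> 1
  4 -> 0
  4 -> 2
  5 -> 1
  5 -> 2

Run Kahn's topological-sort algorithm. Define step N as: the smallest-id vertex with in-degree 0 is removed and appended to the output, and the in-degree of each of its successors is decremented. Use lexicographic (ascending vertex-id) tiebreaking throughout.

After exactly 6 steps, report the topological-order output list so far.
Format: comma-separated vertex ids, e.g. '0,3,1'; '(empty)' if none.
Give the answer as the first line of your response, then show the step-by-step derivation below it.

3,4,5,2,0,1

step 1: output 3; order=[3]; indeg=(2,3,2,0,0,0,1,0)
step 2: output 4; order=[3,4]; indeg=(1,3,1,0,0,0,1,0)
step 3: output 5; order=[3,4,5]; indeg=(1,2,0,0,0,0,1,0)
step 4: output 2; order=[3,4,5,2]; indeg=(0,1,0,0,0,0,1,0)
step 5: output 0; order=[3,4,5,2,0]; indeg=(0,0,0,0,0,0,0,0)
step 6: output 1; order=[3,4,5,2,0,1]; indeg=(0,0,0,0,0,0,0,0)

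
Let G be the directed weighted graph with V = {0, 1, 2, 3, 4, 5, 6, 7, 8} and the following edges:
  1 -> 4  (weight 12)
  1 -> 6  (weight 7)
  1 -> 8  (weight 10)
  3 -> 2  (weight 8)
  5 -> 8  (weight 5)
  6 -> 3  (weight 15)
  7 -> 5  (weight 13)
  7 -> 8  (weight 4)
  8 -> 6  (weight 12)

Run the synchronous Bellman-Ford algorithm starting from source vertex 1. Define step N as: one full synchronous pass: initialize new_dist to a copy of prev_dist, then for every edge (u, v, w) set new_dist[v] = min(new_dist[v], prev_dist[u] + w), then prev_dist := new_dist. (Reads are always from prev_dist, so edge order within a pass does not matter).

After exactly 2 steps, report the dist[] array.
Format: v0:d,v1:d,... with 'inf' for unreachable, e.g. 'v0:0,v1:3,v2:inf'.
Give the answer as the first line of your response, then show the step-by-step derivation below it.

v0:inf,v1:0,v2:inf,v3:22,v4:12,v5:inf,v6:7,v7:inf,v8:10

step 1: dist = v0:inf,v1:0,v2:inf,v3:inf,v4:12,v5:inf,v6:7,v7:inf,v8:10
step 2: dist = v0:inf,v1:0,v2:inf,v3:22,v4:12,v5:inf,v6:7,v7:inf,v8:10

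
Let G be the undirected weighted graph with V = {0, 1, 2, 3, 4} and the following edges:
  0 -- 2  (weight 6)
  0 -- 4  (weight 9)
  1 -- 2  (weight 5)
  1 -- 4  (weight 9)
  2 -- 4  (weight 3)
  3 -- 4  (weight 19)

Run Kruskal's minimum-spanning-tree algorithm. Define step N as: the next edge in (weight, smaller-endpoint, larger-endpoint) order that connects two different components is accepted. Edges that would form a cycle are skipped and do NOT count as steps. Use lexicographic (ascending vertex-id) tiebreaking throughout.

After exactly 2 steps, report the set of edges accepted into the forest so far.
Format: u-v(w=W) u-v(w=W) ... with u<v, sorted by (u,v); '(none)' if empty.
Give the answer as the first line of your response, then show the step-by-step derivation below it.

1-2(w=5) 2-4(w=3)

step 1: add edge 2-4 (w=3); MST = {2-4(w=3)}
step 2: add edge 1-2 (w=5); MST = {1-2(w=5) 2-4(w=3)}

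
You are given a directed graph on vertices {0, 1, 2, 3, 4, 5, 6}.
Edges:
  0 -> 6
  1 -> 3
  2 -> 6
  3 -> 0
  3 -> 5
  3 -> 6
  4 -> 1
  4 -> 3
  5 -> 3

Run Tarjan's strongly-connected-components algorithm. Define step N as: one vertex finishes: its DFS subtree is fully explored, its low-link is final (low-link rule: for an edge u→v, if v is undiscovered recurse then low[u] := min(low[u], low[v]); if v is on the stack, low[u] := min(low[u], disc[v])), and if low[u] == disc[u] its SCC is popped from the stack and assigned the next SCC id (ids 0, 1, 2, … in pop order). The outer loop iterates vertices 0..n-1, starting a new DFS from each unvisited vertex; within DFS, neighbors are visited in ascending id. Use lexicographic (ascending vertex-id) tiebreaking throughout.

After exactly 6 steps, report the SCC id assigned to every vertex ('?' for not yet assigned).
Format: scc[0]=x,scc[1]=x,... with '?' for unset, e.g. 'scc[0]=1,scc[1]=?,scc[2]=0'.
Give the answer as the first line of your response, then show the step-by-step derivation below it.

scc[0]=1,scc[1]=3,scc[2]=4,scc[3]=2,scc[4]=?,scc[5]=2,scc[6]=0

step 1: low=(low[0]=0,low[1]=?,low[2]=?,low[3]=?,low[4]=?,low[5]=?,low[6]=1); scc=(scc[0]=?,scc[1]=?,scc[2]=?,scc[3]=?,scc[4]=?,scc[5]=?,scc[6]=0)
step 2: low=(low[0]=0,low[1]=?,low[2]=?,low[3]=?,low[4]=?,low[5]=?,low[6]=1); scc=(scc[0]=1,scc[1]=?,scc[2]=?,scc[3]=?,scc[4]=?,scc[5]=?,scc[6]=0)
step 3: low=(low[0]=0,low[1]=2,low[2]=?,low[3]=3,low[4]=?,low[5]=3,low[6]=1); scc=(scc[0]=1,scc[1]=?,scc[2]=?,scc[3]=?,scc[4]=?,scc[5]=?,scc[6]=0)
step 4: low=(low[0]=0,low[1]=2,low[2]=?,low[3]=3,low[4]=?,low[5]=3,low[6]=1); scc=(scc[0]=1,scc[1]=?,scc[2]=?,scc[3]=2,scc[4]=?,scc[5]=2,scc[6]=0)
step 5: low=(low[0]=0,low[1]=2,low[2]=?,low[3]=3,low[4]=?,low[5]=3,low[6]=1); scc=(scc[0]=1,scc[1]=3,scc[2]=?,scc[3]=2,scc[4]=?,scc[5]=2,scc[6]=0)
step 6: low=(low[0]=0,low[1]=2,low[2]=5,low[3]=3,low[4]=?,low[5]=3,low[6]=1); scc=(scc[0]=1,scc[1]=3,scc[2]=4,scc[3]=2,scc[4]=?,scc[5]=2,scc[6]=0)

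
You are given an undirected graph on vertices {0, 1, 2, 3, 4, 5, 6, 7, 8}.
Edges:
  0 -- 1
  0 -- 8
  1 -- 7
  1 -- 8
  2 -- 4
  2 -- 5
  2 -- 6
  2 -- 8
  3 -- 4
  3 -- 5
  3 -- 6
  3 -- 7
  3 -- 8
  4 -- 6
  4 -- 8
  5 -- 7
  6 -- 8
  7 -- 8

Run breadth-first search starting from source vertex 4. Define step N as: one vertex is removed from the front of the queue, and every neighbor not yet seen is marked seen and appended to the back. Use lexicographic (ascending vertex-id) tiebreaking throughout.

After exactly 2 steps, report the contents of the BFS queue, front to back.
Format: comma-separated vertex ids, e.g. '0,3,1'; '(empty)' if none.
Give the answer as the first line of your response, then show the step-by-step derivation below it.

3,6,8,5

step 1: dequeue 4; queue=[2,3,6,8]; order=4
step 2: dequeue 2; queue=[3,6,8,5]; order=4,2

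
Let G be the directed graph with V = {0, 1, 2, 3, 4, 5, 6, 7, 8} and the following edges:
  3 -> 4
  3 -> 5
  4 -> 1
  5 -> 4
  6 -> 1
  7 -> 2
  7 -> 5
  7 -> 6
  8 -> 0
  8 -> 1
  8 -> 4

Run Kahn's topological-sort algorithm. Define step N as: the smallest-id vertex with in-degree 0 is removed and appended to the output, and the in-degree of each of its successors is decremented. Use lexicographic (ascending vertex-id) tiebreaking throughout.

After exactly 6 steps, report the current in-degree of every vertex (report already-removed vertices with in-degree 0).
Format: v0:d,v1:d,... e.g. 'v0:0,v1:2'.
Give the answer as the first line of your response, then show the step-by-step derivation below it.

v0:0,v1:1,v2:0,v3:0,v4:0,v5:0,v6:0,v7:0,v8:0

step 1: output 3; order=[3]; indeg=(1,3,1,0,2,1,1,0,0)
step 2: output 7; order=[3,7]; indeg=(1,3,0,0,2,0,0,0,0)
step 3: output 2; order=[3,7,2]; indeg=(1,3,0,0,2,0,0,0,0)
step 4: output 5; order=[3,7,2,5]; indeg=(1,3,0,0,1,0,0,0,0)
step 5: output 6; order=[3,7,2,5,6]; indeg=(1,2,0,0,1,0,0,0,0)
step 6: output 8; order=[3,7,2,5,6,8]; indeg=(0,1,0,0,0,0,0,0,0)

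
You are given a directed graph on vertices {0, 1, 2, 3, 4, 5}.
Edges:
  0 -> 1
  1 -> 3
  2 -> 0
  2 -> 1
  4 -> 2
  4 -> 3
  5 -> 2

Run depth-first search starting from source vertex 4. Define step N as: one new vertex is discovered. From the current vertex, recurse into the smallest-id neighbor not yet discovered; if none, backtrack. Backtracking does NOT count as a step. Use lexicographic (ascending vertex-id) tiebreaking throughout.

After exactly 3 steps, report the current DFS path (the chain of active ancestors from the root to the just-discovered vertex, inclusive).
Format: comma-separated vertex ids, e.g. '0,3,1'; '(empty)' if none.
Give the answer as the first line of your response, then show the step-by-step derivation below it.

4,2,0

step 1: discover 4; path=4; order=4
step 2: discover 2; path=4>2; order=4,2
step 3: discover 0; path=4>2>0; order=4,2,0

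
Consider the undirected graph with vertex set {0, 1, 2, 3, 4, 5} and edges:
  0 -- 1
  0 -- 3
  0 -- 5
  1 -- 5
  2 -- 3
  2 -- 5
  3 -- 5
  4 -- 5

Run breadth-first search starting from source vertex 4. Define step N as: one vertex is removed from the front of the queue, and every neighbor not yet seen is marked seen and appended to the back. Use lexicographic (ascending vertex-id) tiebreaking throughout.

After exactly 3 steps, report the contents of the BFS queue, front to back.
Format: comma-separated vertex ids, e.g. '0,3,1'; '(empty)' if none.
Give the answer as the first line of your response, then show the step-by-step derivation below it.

1,2,3

step 1: dequeue 4; queue=[5]; order=4
step 2: dequeue 5; queue=[0,1,2,3]; order=4,5
step 3: dequeue 0; queue=[1,2,3]; order=4,5,0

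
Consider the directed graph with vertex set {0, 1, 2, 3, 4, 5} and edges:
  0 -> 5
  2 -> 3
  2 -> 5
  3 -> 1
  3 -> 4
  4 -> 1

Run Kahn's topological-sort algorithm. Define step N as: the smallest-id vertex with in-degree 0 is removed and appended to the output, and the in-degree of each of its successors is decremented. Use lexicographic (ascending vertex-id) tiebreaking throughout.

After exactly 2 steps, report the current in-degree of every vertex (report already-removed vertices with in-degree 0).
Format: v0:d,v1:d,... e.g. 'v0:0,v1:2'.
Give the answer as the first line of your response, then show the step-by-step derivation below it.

v0:0,v1:2,v2:0,v3:0,v4:1,v5:0

step 1: output 0; order=[0]; indeg=(0,2,0,1,1,1)
step 2: output 2; order=[0,2]; indeg=(0,2,0,0,1,0)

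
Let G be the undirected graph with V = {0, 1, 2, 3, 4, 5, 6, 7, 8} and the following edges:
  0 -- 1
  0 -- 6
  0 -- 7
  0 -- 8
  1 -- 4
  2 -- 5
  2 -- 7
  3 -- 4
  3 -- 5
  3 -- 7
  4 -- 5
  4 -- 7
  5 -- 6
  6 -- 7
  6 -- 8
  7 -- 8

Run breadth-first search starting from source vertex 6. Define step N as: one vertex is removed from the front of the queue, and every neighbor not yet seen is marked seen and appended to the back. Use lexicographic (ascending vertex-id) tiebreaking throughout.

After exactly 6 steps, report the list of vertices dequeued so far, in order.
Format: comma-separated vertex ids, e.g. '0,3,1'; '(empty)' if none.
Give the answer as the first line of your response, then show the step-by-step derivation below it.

6,0,5,7,8,1

step 1: dequeue 6; queue=[0,5,7,8]; order=6
step 2: dequeue 0; queue=[5,7,8,1]; order=6,0
step 3: dequeue 5; queue=[7,8,1,2,3,4]; order=6,0,5
step 4: dequeue 7; queue=[8,1,2,3,4]; order=6,0,5,7
step 5: dequeue 8; queue=[1,2,3,4]; order=6,0,5,7,8
step 6: dequeue 1; queue=[2,3,4]; order=6,0,5,7,8,1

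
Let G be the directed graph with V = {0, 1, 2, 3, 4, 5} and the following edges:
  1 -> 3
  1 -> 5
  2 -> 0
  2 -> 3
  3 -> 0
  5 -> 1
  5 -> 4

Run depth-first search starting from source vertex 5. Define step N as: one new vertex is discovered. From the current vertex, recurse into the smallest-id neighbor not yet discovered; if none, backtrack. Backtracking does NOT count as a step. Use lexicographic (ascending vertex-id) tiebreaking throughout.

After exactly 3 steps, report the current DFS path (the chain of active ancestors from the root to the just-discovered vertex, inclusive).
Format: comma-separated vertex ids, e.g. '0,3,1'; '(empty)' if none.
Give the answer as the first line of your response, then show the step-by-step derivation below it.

5,1,3

step 1: discover 5; path=5; order=5
step 2: discover 1; path=5>1; order=5,1
step 3: discover 3; path=5>1>3; order=5,1,3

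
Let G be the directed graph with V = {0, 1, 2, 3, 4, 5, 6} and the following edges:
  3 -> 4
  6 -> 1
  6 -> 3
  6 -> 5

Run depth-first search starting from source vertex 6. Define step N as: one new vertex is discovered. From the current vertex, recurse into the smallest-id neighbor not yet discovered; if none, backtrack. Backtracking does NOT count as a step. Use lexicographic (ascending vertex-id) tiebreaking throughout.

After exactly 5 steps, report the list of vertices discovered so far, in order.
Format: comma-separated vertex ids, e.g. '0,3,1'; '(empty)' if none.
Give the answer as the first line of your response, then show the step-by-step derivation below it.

6,1,3,4,5

step 1: discover 6; path=6; order=6
step 2: discover 1; path=6>1; order=6,1
step 3: discover 3; path=6>3; order=6,1,3
step 4: discover 4; path=6>3>4; order=6,1,3,4
step 5: discover 5; path=6>5; order=6,1,3,4,5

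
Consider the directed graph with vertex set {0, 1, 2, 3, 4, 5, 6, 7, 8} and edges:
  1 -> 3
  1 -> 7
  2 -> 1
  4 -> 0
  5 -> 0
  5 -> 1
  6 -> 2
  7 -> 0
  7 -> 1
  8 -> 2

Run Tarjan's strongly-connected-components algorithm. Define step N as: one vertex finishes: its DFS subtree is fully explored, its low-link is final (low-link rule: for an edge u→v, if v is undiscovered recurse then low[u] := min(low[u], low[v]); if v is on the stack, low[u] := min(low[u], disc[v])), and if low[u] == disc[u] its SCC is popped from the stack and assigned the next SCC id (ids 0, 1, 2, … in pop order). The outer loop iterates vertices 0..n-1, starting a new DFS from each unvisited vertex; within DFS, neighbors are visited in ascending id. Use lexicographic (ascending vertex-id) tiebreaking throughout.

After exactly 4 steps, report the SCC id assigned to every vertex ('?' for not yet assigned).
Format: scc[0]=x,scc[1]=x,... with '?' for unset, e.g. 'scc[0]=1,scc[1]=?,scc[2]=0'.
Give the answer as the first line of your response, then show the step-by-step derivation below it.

scc[0]=0,scc[1]=2,scc[2]=?,scc[3]=1,scc[4]=?,scc[5]=?,scc[6]=?,scc[7]=2,scc[8]=?

step 1: low=(low[0]=0,low[1]=?,low[2]=?,low[3]=?,low[4]=?,low[5]=?,low[6]=?,low[7]=?,low[8]=?); scc=(scc[0]=0,scc[1]=?,scc[2]=?,scc[3]=?,scc[4]=?,scc[5]=?,scc[6]=?,scc[7]=?,scc[8]=?)
step 2: low=(low[0]=0,low[1]=1,low[2]=?,low[3]=2,low[4]=?,low[5]=?,low[6]=?,low[7]=?,low[8]=?); scc=(scc[0]=0,scc[1]=?,scc[2]=?,scc[3]=1,scc[4]=?,scc[5]=?,scc[6]=?,scc[7]=?,scc[8]=?)
step 3: low=(low[0]=0,low[1]=1,low[2]=?,low[3]=2,low[4]=?,low[5]=?,low[6]=?,low[7]=1,low[8]=?); scc=(scc[0]=0,scc[1]=?,scc[2]=?,scc[3]=1,scc[4]=?,scc[5]=?,scc[6]=?,scc[7]=?,scc[8]=?)
step 4: low=(low[0]=0,low[1]=1,low[2]=?,low[3]=2,low[4]=?,low[5]=?,low[6]=?,low[7]=1,low[8]=?); scc=(scc[0]=0,scc[1]=2,scc[2]=?,scc[3]=1,scc[4]=?,scc[5]=?,scc[6]=?,scc[7]=2,scc[8]=?)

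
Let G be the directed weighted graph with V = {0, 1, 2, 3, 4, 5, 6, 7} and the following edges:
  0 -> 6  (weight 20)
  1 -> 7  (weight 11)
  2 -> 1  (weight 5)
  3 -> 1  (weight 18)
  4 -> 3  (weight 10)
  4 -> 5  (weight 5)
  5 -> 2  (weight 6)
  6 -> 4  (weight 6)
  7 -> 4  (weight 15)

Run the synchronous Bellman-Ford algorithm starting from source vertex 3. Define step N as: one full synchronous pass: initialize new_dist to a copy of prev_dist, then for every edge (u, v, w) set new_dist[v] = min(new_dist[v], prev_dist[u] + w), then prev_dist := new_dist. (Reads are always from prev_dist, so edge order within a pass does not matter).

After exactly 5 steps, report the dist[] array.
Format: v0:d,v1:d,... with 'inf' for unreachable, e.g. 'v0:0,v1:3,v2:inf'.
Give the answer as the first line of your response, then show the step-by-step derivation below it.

v0:inf,v1:18,v2:55,v3:0,v4:44,v5:49,v6:inf,v7:29

step 1: dist = v0:inf,v1:18,v2:inf,v3:0,v4:inf,v5:inf,v6:inf,v7:inf
step 2: dist = v0:inf,v1:18,v2:inf,v3:0,v4:inf,v5:inf,v6:inf,v7:29
step 3: dist = v0:inf,v1:18,v2:inf,v3:0,v4:44,v5:inf,v6:inf,v7:29
step 4: dist = v0:inf,v1:18,v2:inf,v3:0,v4:44,v5:49,v6:inf,v7:29
step 5: dist = v0:inf,v1:18,v2:55,v3:0,v4:44,v5:49,v6:inf,v7:29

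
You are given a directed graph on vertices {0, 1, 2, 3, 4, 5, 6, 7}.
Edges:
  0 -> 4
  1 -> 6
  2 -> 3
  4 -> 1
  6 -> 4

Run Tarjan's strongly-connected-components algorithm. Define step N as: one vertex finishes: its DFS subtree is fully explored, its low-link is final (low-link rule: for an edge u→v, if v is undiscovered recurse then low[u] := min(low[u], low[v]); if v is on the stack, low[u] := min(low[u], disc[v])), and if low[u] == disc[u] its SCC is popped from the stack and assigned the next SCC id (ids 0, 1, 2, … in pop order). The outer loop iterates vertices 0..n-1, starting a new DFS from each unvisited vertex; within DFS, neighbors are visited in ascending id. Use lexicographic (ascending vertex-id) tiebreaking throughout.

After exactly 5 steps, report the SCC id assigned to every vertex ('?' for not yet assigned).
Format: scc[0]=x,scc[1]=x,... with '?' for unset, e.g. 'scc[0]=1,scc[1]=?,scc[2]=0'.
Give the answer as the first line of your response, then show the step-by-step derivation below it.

scc[0]=1,scc[1]=0,scc[2]=?,scc[3]=2,scc[4]=0,scc[5]=?,scc[6]=0,scc[7]=?

step 1: low=(low[0]=0,low[1]=2,low[2]=?,low[3]=?,low[4]=1,low[5]=?,low[6]=1,low[7]=?); scc=(scc[0]=?,scc[1]=?,scc[2]=?,scc[3]=?,scc[4]=?,scc[5]=?,scc[6]=?,scc[7]=?)
step 2: low=(low[0]=0,low[1]=1,low[2]=?,low[3]=?,low[4]=1,low[5]=?,low[6]=1,low[7]=?); scc=(scc[0]=?,scc[1]=?,scc[2]=?,scc[3]=?,scc[4]=?,scc[5]=?,scc[6]=?,scc[7]=?)
step 3: low=(low[0]=0,low[1]=1,low[2]=?,low[3]=?,low[4]=1,low[5]=?,low[6]=1,low[7]=?); scc=(scc[0]=?,scc[1]=0,scc[2]=?,scc[3]=?,scc[4]=0,scc[5]=?,scc[6]=0,scc[7]=?)
step 4: low=(low[0]=0,low[1]=1,low[2]=?,low[3]=?,low[4]=1,low[5]=?,low[6]=1,low[7]=?); scc=(scc[0]=1,scc[1]=0,scc[2]=?,scc[3]=?,scc[4]=0,scc[5]=?,scc[6]=0,scc[7]=?)
step 5: low=(low[0]=0,low[1]=1,low[2]=4,low[3]=5,low[4]=1,low[5]=?,low[6]=1,low[7]=?); scc=(scc[0]=1,scc[1]=0,scc[2]=?,scc[3]=2,scc[4]=0,scc[5]=?,scc[6]=0,scc[7]=?)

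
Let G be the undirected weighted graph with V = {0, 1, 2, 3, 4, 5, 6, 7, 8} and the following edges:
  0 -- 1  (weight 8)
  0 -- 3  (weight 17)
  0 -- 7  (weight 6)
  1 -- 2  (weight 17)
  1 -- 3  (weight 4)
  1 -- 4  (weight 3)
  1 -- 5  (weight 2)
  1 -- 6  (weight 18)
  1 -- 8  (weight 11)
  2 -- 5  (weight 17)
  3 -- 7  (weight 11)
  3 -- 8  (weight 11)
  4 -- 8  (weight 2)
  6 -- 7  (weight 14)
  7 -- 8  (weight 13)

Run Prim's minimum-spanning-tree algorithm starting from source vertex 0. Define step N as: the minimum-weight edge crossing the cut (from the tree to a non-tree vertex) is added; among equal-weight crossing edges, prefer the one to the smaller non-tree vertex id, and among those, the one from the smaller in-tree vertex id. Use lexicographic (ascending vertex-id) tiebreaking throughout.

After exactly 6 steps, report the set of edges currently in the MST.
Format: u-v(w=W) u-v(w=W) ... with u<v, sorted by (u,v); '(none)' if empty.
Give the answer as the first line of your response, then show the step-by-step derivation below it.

0-1(w=8) 0-7(w=6) 1-3(w=4) 1-4(w=3) 1-5(w=2) 4-8(w=2)

step 1: add edge 0-7 (w=6); MST = {0-7(w=6)}
step 2: add edge 0-1 (w=8); MST = {0-1(w=8) 0-7(w=6)}
step 3: add edge 1-5 (w=2); MST = {0-1(w=8) 0-7(w=6) 1-5(w=2)}
step 4: add edge 1-4 (w=3); MST = {0-1(w=8) 0-7(w=6) 1-4(w=3) 1-5(w=2)}
step 5: add edge 4-8 (w=2); MST = {0-1(w=8) 0-7(w=6) 1-4(w=3) 1-5(w=2) 4-8(w=2)}
step 6: add edge 1-3 (w=4); MST = {0-1(w=8) 0-7(w=6) 1-3(w=4) 1-4(w=3) 1-5(w=2) 4-8(w=2)}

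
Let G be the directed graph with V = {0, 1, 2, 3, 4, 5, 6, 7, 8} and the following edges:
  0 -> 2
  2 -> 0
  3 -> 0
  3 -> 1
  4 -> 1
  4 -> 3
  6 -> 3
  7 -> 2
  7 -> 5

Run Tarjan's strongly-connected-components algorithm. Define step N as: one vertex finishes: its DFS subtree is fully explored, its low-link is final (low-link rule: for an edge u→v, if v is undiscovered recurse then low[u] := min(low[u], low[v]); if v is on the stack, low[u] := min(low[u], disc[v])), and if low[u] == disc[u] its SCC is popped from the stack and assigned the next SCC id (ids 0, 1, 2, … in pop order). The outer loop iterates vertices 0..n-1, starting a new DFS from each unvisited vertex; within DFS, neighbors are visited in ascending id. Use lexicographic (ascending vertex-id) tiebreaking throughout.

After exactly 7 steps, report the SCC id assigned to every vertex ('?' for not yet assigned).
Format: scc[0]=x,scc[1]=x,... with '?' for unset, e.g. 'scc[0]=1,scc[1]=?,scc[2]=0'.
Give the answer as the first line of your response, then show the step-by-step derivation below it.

scc[0]=0,scc[1]=1,scc[2]=0,scc[3]=2,scc[4]=3,scc[5]=4,scc[6]=5,scc[7]=?,scc[8]=?

step 1: low=(low[0]=0,low[1]=?,low[2]=0,low[3]=?,low[4]=?,low[5]=?,low[6]=?,low[7]=?,low[8]=?); scc=(scc[0]=?,scc[1]=?,scc[2]=?,scc[3]=?,scc[4]=?,scc[5]=?,scc[6]=?,scc[7]=?,scc[8]=?)
step 2: low=(low[0]=0,low[1]=?,low[2]=0,low[3]=?,low[4]=?,low[5]=?,low[6]=?,low[7]=?,low[8]=?); scc=(scc[0]=0,scc[1]=?,scc[2]=0,scc[3]=?,scc[4]=?,scc[5]=?,scc[6]=?,scc[7]=?,scc[8]=?)
step 3: low=(low[0]=0,low[1]=2,low[2]=0,low[3]=?,low[4]=?,low[5]=?,low[6]=?,low[7]=?,low[8]=?); scc=(scc[0]=0,scc[1]=1,scc[2]=0,scc[3]=?,scc[4]=?,scc[5]=?,scc[6]=?,scc[7]=?,scc[8]=?)
step 4: low=(low[0]=0,low[1]=2,low[2]=0,low[3]=3,low[4]=?,low[5]=?,low[6]=?,low[7]=?,low[8]=?); scc=(scc[0]=0,scc[1]=1,scc[2]=0,scc[3]=2,scc[4]=?,scc[5]=?,scc[6]=?,scc[7]=?,scc[8]=?)
step 5: low=(low[0]=0,low[1]=2,low[2]=0,low[3]=3,low[4]=4,low[5]=?,low[6]=?,low[7]=?,low[8]=?); scc=(scc[0]=0,scc[1]=1,scc[2]=0,scc[3]=2,scc[4]=3,scc[5]=?,scc[6]=?,scc[7]=?,scc[8]=?)
step 6: low=(low[0]=0,low[1]=2,low[2]=0,low[3]=3,low[4]=4,low[5]=5,low[6]=?,low[7]=?,low[8]=?); scc=(scc[0]=0,scc[1]=1,scc[2]=0,scc[3]=2,scc[4]=3,scc[5]=4,scc[6]=?,scc[7]=?,scc[8]=?)
step 7: low=(low[0]=0,low[1]=2,low[2]=0,low[3]=3,low[4]=4,low[5]=5,low[6]=6,low[7]=?,low[8]=?); scc=(scc[0]=0,scc[1]=1,scc[2]=0,scc[3]=2,scc[4]=3,scc[5]=4,scc[6]=5,scc[7]=?,scc[8]=?)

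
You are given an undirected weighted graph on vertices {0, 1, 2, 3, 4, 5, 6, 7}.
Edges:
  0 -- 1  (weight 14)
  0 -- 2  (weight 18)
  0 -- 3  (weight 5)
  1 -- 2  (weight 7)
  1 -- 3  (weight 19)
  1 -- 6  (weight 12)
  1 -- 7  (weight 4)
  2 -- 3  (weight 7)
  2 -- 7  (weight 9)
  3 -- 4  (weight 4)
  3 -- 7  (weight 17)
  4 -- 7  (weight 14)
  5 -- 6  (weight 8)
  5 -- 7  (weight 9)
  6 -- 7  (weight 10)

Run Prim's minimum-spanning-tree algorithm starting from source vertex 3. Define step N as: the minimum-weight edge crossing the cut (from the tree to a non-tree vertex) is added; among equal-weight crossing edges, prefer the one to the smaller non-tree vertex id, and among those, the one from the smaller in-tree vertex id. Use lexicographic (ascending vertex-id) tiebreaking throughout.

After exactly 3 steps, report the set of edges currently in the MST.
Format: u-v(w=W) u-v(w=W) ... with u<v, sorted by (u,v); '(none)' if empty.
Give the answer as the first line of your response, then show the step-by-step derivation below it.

0-3(w=5) 2-3(w=7) 3-4(w=4)

step 1: add edge 3-4 (w=4); MST = {3-4(w=4)}
step 2: add edge 0-3 (w=5); MST = {0-3(w=5) 3-4(w=4)}
step 3: add edge 2-3 (w=7); MST = {0-3(w=5) 2-3(w=7) 3-4(w=4)}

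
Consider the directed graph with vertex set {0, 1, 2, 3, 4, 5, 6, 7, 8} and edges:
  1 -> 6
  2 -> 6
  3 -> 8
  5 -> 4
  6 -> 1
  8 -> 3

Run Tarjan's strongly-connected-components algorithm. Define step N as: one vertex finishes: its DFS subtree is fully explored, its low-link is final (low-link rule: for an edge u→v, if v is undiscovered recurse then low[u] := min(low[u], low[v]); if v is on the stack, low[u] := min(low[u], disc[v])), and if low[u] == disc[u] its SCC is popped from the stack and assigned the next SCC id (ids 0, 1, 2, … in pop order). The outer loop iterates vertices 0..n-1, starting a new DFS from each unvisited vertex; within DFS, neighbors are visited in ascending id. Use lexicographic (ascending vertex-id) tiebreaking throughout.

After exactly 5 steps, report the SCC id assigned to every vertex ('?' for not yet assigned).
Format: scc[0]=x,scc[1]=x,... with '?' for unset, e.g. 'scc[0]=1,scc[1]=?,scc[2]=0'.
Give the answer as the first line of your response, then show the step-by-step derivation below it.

scc[0]=0,scc[1]=1,scc[2]=2,scc[3]=?,scc[4]=?,scc[5]=?,scc[6]=1,scc[7]=?,scc[8]=?

step 1: low=(low[0]=0,low[1]=?,low[2]=?,low[3]=?,low[4]=?,low[5]=?,low[6]=?,low[7]=?,low[8]=?); scc=(scc[0]=0,scc[1]=?,scc[2]=?,scc[3]=?,scc[4]=?,scc[5]=?,scc[6]=?,scc[7]=?,scc[8]=?)
step 2: low=(low[0]=0,low[1]=1,low[2]=?,low[3]=?,low[4]=?,low[5]=?,low[6]=1,low[7]=?,low[8]=?); scc=(scc[0]=0,scc[1]=?,scc[2]=?,scc[3]=?,scc[4]=?,scc[5]=?,scc[6]=?,scc[7]=?,scc[8]=?)
step 3: low=(low[0]=0,low[1]=1,low[2]=?,low[3]=?,low[4]=?,low[5]=?,low[6]=1,low[7]=?,low[8]=?); scc=(scc[0]=0,scc[1]=1,scc[2]=?,scc[3]=?,scc[4]=?,scc[5]=?,scc[6]=1,scc[7]=?,scc[8]=?)
step 4: low=(low[0]=0,low[1]=1,low[2]=3,low[3]=?,low[4]=?,low[5]=?,low[6]=1,low[7]=?,low[8]=?); scc=(scc[0]=0,scc[1]=1,scc[2]=2,scc[3]=?,scc[4]=?,scc[5]=?,scc[6]=1,scc[7]=?,scc[8]=?)
step 5: low=(low[0]=0,low[1]=1,low[2]=3,low[3]=4,low[4]=?,low[5]=?,low[6]=1,low[7]=?,low[8]=4); scc=(scc[0]=0,scc[1]=1,scc[2]=2,scc[3]=?,scc[4]=?,scc[5]=?,scc[6]=1,scc[7]=?,scc[8]=?)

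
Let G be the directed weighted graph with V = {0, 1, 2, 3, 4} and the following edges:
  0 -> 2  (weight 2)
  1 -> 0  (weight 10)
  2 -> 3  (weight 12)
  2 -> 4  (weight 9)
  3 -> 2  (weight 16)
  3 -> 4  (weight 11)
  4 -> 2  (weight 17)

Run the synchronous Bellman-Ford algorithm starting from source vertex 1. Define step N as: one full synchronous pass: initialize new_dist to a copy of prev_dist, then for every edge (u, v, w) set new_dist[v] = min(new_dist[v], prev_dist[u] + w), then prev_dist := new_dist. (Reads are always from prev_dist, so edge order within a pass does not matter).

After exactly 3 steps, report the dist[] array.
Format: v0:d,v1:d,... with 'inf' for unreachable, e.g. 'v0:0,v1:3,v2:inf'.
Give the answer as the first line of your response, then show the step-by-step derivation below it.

v0:10,v1:0,v2:12,v3:24,v4:21

step 1: dist = v0:10,v1:0,v2:inf,v3:inf,v4:inf
step 2: dist = v0:10,v1:0,v2:12,v3:inf,v4:inf
step 3: dist = v0:10,v1:0,v2:12,v3:24,v4:21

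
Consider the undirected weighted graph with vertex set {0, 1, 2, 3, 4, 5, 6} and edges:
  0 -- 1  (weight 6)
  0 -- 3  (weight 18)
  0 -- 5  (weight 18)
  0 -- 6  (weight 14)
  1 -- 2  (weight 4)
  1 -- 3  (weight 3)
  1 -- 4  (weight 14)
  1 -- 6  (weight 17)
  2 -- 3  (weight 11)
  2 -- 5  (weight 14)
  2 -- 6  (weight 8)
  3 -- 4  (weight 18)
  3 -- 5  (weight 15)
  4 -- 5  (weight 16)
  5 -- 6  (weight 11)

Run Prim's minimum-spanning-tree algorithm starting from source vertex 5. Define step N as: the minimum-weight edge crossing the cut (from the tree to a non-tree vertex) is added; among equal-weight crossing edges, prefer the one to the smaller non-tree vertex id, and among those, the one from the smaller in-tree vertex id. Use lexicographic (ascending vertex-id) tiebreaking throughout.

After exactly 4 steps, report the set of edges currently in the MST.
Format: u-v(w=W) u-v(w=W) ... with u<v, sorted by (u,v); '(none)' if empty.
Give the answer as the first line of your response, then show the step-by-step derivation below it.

1-2(w=4) 1-3(w=3) 2-6(w=8) 5-6(w=11)

step 1: add edge 5-6 (w=11); MST = {5-6(w=11)}
step 2: add edge 2-6 (w=8); MST = {2-6(w=8) 5-6(w=11)}
step 3: add edge 1-2 (w=4); MST = {1-2(w=4) 2-6(w=8) 5-6(w=11)}
step 4: add edge 1-3 (w=3); MST = {1-2(w=4) 1-3(w=3) 2-6(w=8) 5-6(w=11)}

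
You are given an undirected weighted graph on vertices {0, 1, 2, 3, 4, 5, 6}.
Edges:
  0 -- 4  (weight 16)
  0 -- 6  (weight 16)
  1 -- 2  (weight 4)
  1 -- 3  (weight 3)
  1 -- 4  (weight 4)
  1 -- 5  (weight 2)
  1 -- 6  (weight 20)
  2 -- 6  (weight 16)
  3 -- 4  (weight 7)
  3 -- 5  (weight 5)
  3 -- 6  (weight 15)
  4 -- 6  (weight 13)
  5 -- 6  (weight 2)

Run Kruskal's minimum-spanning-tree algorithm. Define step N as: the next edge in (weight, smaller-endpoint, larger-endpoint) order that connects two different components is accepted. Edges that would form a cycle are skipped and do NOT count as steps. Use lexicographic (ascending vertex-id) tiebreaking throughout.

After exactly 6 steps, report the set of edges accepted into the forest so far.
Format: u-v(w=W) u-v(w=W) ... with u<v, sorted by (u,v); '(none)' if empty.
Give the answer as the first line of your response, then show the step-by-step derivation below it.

0-4(w=16) 1-2(w=4) 1-3(w=3) 1-4(w=4) 1-5(w=2) 5-6(w=2)

step 1: add edge 1-5 (w=2); MST = {1-5(w=2)}
step 2: add edge 5-6 (w=2); MST = {1-5(w=2) 5-6(w=2)}
step 3: add edge 1-3 (w=3); MST = {1-3(w=3) 1-5(w=2) 5-6(w=2)}
step 4: add edge 1-2 (w=4); MST = {1-2(w=4) 1-3(w=3) 1-5(w=2) 5-6(w=2)}
step 5: add edge 1-4 (w=4); MST = {1-2(w=4) 1-3(w=3) 1-4(w=4) 1-5(w=2) 5-6(w=2)}
step 6: add edge 0-4 (w=16); MST = {0-4(w=16) 1-2(w=4) 1-3(w=3) 1-4(w=4) 1-5(w=2) 5-6(w=2)}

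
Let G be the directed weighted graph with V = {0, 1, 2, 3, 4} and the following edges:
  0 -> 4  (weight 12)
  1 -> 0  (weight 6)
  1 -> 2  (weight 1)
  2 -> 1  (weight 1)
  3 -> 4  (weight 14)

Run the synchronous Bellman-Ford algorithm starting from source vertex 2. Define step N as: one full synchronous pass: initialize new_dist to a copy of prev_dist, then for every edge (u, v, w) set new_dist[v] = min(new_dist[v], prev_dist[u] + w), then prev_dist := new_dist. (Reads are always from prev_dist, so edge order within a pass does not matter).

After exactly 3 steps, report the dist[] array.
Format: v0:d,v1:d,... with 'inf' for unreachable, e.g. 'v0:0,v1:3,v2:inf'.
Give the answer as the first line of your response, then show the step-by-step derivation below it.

v0:7,v1:1,v2:0,v3:inf,v4:19

step 1: dist = v0:inf,v1:1,v2:0,v3:inf,v4:inf
step 2: dist = v0:7,v1:1,v2:0,v3:inf,v4:inf
step 3: dist = v0:7,v1:1,v2:0,v3:inf,v4:19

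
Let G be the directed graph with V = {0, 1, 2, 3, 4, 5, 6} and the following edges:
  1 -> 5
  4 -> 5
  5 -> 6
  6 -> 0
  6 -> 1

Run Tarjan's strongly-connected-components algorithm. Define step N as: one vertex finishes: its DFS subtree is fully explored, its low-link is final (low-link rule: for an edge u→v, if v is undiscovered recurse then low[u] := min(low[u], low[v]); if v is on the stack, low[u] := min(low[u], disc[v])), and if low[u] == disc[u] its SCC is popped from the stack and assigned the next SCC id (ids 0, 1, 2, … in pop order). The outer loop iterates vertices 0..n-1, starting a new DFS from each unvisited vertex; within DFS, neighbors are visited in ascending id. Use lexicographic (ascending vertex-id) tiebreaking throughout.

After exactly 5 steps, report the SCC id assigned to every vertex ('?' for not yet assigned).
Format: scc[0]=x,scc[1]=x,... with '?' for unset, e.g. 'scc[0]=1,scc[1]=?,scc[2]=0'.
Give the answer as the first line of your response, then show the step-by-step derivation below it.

scc[0]=0,scc[1]=1,scc[2]=2,scc[3]=?,scc[4]=?,scc[5]=1,scc[6]=1

step 1: low=(low[0]=0,low[1]=?,low[2]=?,low[3]=?,low[4]=?,low[5]=?,low[6]=?); scc=(scc[0]=0,scc[1]=?,scc[2]=?,scc[3]=?,scc[4]=?,scc[5]=?,scc[6]=?)
step 2: low=(low[0]=0,low[1]=1,low[2]=?,low[3]=?,low[4]=?,low[5]=2,low[6]=1); scc=(scc[0]=0,scc[1]=?,scc[2]=?,scc[3]=?,scc[4]=?,scc[5]=?,scc[6]=?)
step 3: low=(low[0]=0,low[1]=1,low[2]=?,low[3]=?,low[4]=?,low[5]=1,low[6]=1); scc=(scc[0]=0,scc[1]=?,scc[2]=?,scc[3]=?,scc[4]=?,scc[5]=?,scc[6]=?)
step 4: low=(low[0]=0,low[1]=1,low[2]=?,low[3]=?,low[4]=?,low[5]=1,low[6]=1); scc=(scc[0]=0,scc[1]=1,scc[2]=?,scc[3]=?,scc[4]=?,scc[5]=1,scc[6]=1)
step 5: low=(low[0]=0,low[1]=1,low[2]=4,low[3]=?,low[4]=?,low[5]=1,low[6]=1); scc=(scc[0]=0,scc[1]=1,scc[2]=2,scc[3]=?,scc[4]=?,scc[5]=1,scc[6]=1)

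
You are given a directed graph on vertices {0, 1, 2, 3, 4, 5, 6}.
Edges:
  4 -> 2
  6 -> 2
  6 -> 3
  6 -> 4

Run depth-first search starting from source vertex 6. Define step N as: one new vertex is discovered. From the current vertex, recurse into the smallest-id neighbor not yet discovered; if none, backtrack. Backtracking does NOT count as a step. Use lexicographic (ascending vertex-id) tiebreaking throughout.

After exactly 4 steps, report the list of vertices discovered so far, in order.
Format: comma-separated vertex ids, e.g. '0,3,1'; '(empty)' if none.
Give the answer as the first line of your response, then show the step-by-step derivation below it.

6,2,3,4

step 1: discover 6; path=6; order=6
step 2: discover 2; path=6>2; order=6,2
step 3: discover 3; path=6>3; order=6,2,3
step 4: discover 4; path=6>4; order=6,2,3,4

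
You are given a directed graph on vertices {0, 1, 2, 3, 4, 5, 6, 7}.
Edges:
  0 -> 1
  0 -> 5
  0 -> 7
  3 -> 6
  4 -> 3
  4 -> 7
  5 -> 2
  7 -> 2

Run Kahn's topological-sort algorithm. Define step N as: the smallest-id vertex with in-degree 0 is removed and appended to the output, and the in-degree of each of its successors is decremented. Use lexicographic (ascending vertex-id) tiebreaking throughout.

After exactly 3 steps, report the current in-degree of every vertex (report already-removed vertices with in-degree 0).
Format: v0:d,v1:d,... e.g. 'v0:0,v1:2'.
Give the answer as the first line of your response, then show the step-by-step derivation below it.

v0:0,v1:0,v2:2,v3:0,v4:0,v5:0,v6:1,v7:0

step 1: output 0; order=[0]; indeg=(0,0,2,1,0,0,1,1)
step 2: output 1; order=[0,1]; indeg=(0,0,2,1,0,0,1,1)
step 3: output 4; order=[0,1,4]; indeg=(0,0,2,0,0,0,1,0)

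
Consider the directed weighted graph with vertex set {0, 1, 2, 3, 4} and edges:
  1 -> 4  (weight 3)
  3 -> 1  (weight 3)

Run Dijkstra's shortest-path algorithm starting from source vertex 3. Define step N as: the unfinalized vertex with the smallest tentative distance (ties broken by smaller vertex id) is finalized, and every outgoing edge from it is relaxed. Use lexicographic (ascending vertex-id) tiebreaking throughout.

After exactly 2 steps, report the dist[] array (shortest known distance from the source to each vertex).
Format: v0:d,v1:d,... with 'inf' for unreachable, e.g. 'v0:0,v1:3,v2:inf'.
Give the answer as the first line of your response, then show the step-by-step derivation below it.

v0:inf,v1:3,v2:inf,v3:0,v4:6

step 1: dist = v0:inf,v1:3,v2:inf,v3:0,v4:inf
step 2: dist = v0:inf,v1:3,v2:inf,v3:0,v4:6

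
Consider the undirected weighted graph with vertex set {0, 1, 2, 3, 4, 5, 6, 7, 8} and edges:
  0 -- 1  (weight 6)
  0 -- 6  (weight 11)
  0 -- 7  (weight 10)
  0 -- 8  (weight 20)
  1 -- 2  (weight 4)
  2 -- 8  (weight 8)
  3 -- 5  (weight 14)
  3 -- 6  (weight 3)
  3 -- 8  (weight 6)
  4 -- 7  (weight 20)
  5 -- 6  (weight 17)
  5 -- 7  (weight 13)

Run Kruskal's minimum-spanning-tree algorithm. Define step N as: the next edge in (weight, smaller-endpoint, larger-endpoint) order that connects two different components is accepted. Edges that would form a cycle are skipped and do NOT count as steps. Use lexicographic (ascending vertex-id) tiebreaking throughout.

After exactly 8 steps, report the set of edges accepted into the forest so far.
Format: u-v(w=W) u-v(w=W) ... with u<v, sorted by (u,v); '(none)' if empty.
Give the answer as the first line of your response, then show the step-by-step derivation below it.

0-1(w=6) 0-7(w=10) 1-2(w=4) 2-8(w=8) 3-6(w=3) 3-8(w=6) 4-7(w=20) 5-7(w=13)

step 1: add edge 3-6 (w=3); MST = {3-6(w=3)}
step 2: add edge 1-2 (w=4); MST = {1-2(w=4) 3-6(w=3)}
step 3: add edge 0-1 (w=6); MST = {0-1(w=6) 1-2(w=4) 3-6(w=3)}
step 4: add edge 3-8 (w=6); MST = {0-1(w=6) 1-2(w=4) 3-6(w=3) 3-8(w=6)}
step 5: add edge 2-8 (w=8); MST = {0-1(w=6) 1-2(w=4) 2-8(w=8) 3-6(w=3) 3-8(w=6)}
step 6: add edge 0-7 (w=10); MST = {0-1(w=6) 0-7(w=10) 1-2(w=4) 2-8(w=8) 3-6(w=3) 3-8(w=6)}
step 7: add edge 5-7 (w=13); MST = {0-1(w=6) 0-7(w=10) 1-2(w=4) 2-8(w=8) 3-6(w=3) 3-8(w=6) 5-7(w=13)}
step 8: add edge 4-7 (w=20); MST = {0-1(w=6) 0-7(w=10) 1-2(w=4) 2-8(w=8) 3-6(w=3) 3-8(w=6) 4-7(w=20) 5-7(w=13)}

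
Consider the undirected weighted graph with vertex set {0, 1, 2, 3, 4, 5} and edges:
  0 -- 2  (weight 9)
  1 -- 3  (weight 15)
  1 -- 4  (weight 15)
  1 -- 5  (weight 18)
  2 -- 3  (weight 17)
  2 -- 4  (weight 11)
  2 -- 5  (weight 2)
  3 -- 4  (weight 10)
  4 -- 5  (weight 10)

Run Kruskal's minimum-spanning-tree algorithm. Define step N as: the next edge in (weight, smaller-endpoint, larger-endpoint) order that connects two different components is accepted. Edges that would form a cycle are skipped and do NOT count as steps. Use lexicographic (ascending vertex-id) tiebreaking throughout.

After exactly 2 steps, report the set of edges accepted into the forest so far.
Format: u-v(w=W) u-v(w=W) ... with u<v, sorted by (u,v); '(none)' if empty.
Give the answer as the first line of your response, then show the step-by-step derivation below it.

0-2(w=9) 2-5(w=2)

step 1: add edge 2-5 (w=2); MST = {2-5(w=2)}
step 2: add edge 0-2 (w=9); MST = {0-2(w=9) 2-5(w=2)}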